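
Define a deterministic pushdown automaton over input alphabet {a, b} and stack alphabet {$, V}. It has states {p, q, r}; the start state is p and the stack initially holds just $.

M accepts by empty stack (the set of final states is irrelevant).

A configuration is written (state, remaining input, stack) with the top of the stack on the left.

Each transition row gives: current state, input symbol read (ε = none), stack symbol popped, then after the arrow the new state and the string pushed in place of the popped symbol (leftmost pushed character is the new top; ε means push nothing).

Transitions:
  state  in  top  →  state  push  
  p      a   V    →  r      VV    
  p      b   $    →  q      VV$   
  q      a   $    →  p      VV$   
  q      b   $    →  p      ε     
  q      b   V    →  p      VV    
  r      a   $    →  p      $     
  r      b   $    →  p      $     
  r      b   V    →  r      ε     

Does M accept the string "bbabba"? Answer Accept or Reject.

(p, bbabba, $)
  read b, top $: go to q, push VV$ → (q, babba, VV$)
  read b, top V: go to p, push VV → (p, abba, VVV$)
  read a, top V: go to r, push VV → (r, bba, VVVV$)
  read b, top V: go to r, push ε → (r, ba, VVV$)
  read b, top V: go to r, push ε → (r, a, VV$)
No transition applies at (r, a, VV$); input not fully consumed.

Reject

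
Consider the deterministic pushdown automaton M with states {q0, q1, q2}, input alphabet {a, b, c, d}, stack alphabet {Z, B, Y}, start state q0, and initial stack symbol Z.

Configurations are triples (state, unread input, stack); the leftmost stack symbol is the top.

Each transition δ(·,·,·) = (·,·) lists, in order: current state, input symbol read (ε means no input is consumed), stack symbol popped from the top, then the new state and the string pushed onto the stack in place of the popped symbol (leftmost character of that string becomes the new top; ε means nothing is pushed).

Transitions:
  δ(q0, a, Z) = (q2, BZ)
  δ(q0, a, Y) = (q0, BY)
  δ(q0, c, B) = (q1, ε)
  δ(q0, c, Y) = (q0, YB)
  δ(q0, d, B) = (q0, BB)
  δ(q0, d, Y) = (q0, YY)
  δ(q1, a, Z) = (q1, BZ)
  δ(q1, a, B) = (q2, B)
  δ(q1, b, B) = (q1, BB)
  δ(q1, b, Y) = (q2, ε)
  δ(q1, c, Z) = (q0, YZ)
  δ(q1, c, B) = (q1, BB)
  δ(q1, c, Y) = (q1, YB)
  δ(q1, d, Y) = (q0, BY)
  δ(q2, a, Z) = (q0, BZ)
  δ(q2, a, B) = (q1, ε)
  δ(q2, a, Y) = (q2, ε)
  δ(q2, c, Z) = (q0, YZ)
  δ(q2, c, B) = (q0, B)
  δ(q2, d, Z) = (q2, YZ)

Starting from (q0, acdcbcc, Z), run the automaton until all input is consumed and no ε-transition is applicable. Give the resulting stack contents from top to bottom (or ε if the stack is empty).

(q0, acdcbcc, Z)
  read a, top Z: go to q2, push BZ → (q2, cdcbcc, BZ)
  read c, top B: go to q0, push B → (q0, dcbcc, BZ)
  read d, top B: go to q0, push BB → (q0, cbcc, BBZ)
  read c, top B: go to q1, push ε → (q1, bcc, BZ)
  read b, top B: go to q1, push BB → (q1, cc, BBZ)
  read c, top B: go to q1, push BB → (q1, c, BBBZ)
  read c, top B: go to q1, push BB → (q1, ε, BBBBZ)
All input consumed in state q1 with stack BBBBZ.

BBBBZ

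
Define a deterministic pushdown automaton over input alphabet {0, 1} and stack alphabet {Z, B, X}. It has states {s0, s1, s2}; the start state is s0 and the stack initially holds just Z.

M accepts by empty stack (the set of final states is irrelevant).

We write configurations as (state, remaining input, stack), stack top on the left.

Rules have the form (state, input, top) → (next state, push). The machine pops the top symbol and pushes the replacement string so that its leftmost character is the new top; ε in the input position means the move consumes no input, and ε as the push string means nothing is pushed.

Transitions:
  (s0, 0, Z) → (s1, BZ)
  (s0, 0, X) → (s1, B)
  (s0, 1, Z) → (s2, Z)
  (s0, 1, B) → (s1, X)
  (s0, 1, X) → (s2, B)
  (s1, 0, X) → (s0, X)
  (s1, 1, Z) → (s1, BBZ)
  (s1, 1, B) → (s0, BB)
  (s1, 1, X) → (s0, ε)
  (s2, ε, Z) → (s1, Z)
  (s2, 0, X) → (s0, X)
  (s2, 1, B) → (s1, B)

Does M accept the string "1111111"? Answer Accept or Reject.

Reject

(s0, 1111111, Z) ⊢ (s2, 111111, Z) ⊢ (s1, 111111, Z) ⊢ (s1, 11111, BBZ) ⊢ (s0, 1111, BBBZ) ⊢ (s1, 111, XBBZ) ⊢ (s0, 11, BBZ) ⊢ (s1, 1, XBZ) ⊢ (s0, ε, BZ)
All input consumed; stack is BZ, not empty, and no further ε-move applies.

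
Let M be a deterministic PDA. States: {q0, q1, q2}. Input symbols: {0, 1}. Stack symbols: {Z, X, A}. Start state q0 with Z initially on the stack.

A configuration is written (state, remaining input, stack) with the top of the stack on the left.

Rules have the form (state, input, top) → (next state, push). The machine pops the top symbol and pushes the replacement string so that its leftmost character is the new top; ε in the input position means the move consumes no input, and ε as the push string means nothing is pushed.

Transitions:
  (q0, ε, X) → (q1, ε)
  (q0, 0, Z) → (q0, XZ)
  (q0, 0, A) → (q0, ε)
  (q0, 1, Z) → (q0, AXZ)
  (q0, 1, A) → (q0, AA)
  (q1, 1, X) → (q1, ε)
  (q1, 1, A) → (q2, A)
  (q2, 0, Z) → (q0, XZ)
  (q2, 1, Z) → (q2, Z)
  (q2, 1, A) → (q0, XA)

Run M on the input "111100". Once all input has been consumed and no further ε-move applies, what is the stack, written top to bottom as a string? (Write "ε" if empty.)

(q0, 111100, Z)
  read 1, top Z: go to q0, push AXZ → (q0, 11100, AXZ)
  read 1, top A: go to q0, push AA → (q0, 1100, AAXZ)
  read 1, top A: go to q0, push AA → (q0, 100, AAAXZ)
  read 1, top A: go to q0, push AA → (q0, 00, AAAAXZ)
  read 0, top A: go to q0, push ε → (q0, 0, AAAXZ)
  read 0, top A: go to q0, push ε → (q0, ε, AAXZ)
All input consumed in state q0 with stack AAXZ.

AAXZ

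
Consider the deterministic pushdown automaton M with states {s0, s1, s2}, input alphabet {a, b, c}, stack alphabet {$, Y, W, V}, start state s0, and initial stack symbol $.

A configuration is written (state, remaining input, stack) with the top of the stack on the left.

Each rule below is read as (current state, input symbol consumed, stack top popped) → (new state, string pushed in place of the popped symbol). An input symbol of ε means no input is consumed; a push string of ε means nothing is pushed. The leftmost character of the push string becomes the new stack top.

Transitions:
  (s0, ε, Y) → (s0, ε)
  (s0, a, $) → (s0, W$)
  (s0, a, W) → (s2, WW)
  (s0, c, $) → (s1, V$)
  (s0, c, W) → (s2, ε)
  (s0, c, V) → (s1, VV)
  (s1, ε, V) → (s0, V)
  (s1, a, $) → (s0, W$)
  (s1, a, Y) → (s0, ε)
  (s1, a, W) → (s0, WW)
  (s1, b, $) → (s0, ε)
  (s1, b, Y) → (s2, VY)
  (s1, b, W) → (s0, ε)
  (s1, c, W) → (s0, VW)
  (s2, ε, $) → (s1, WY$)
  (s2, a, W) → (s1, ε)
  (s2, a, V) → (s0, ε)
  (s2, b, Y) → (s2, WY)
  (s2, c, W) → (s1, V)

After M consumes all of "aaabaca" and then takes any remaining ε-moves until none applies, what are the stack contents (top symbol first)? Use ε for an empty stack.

(s0, aaabaca, $) ⊢ (s0, aabaca, W$) ⊢ (s2, abaca, WW$) ⊢ (s1, baca, W$) ⊢ (s0, aca, $) ⊢ (s0, ca, W$) ⊢ (s2, a, $) ⊢ (s1, a, WY$) ⊢ (s0, ε, WWY$)
All input consumed in state s0 with stack WWY$.

WWY$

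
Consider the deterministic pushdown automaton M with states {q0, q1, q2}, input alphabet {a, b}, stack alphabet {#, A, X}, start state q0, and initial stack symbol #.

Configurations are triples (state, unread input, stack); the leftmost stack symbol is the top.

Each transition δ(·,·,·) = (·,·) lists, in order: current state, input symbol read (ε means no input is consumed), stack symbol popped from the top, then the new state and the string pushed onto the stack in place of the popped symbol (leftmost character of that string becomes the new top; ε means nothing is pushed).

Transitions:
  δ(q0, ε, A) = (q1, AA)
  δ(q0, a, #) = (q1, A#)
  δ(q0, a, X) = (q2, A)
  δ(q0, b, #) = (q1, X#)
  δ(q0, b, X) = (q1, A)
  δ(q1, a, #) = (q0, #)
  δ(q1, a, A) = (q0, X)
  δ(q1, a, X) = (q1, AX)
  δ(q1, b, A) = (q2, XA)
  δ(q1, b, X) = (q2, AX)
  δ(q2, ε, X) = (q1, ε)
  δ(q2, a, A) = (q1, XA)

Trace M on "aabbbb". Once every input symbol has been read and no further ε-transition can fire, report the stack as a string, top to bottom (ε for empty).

A#

(q0, aabbbb, #)
  read a, top #: go to q1, push A# → (q1, abbbb, A#)
  read a, top A: go to q0, push X → (q0, bbbb, X#)
  read b, top X: go to q1, push A → (q1, bbb, A#)
  read b, top A: go to q2, push XA → (q2, bb, XA#)
  ε-move, top X: go to q1, push ε → (q1, bb, A#)
  read b, top A: go to q2, push XA → (q2, b, XA#)
  ε-move, top X: go to q1, push ε → (q1, b, A#)
  read b, top A: go to q2, push XA → (q2, ε, XA#)
  ε-move, top X: go to q1, push ε → (q1, ε, A#)
All input consumed in state q1 with stack A#.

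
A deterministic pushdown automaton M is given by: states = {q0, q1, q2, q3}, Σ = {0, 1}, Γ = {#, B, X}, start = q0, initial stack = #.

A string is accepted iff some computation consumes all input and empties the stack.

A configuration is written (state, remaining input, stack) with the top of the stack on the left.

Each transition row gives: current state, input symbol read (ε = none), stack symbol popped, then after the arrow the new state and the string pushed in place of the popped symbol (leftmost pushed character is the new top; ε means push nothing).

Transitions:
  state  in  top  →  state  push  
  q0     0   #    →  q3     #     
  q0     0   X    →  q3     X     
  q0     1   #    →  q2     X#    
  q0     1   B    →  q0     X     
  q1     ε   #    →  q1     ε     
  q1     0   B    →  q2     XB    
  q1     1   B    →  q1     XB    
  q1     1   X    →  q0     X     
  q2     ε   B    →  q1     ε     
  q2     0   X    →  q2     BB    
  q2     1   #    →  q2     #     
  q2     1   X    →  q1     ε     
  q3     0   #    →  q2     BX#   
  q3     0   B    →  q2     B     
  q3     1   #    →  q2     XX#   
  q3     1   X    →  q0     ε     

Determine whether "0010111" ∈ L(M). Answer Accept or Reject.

(q0, 0010111, #)
  read 0, top #: go to q3, push # → (q3, 010111, #)
  read 0, top #: go to q2, push BX# → (q2, 10111, BX#)
  ε-move, top B: go to q1, push ε → (q1, 10111, X#)
  read 1, top X: go to q0, push X → (q0, 0111, X#)
  read 0, top X: go to q3, push X → (q3, 111, X#)
  read 1, top X: go to q0, push ε → (q0, 11, #)
  read 1, top #: go to q2, push X# → (q2, 1, X#)
  read 1, top X: go to q1, push ε → (q1, ε, #)
  ε-move, top #: go to q1, push ε → (q1, ε, ε)
All input consumed and the stack is empty.

Accept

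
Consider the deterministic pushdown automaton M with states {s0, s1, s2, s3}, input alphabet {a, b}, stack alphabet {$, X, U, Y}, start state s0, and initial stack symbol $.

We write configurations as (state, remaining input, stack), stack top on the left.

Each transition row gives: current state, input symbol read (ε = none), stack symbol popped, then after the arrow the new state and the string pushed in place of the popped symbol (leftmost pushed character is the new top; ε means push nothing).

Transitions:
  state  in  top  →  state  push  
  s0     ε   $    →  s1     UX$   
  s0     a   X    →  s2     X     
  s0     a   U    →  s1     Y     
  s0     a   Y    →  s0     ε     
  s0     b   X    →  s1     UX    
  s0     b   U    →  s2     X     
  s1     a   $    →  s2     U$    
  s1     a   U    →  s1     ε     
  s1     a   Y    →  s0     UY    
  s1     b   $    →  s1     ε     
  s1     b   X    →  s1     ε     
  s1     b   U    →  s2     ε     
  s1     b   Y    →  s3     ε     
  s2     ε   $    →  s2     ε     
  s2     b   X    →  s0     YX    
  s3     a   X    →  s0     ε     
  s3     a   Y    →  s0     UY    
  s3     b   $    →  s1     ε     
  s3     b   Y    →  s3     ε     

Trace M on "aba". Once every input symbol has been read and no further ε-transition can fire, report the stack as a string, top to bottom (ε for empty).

(s0, aba, $)
  ε-move, top $: go to s1, push UX$ → (s1, aba, UX$)
  read a, top U: go to s1, push ε → (s1, ba, X$)
  read b, top X: go to s1, push ε → (s1, a, $)
  read a, top $: go to s2, push U$ → (s2, ε, U$)
All input consumed in state s2 with stack U$.

U$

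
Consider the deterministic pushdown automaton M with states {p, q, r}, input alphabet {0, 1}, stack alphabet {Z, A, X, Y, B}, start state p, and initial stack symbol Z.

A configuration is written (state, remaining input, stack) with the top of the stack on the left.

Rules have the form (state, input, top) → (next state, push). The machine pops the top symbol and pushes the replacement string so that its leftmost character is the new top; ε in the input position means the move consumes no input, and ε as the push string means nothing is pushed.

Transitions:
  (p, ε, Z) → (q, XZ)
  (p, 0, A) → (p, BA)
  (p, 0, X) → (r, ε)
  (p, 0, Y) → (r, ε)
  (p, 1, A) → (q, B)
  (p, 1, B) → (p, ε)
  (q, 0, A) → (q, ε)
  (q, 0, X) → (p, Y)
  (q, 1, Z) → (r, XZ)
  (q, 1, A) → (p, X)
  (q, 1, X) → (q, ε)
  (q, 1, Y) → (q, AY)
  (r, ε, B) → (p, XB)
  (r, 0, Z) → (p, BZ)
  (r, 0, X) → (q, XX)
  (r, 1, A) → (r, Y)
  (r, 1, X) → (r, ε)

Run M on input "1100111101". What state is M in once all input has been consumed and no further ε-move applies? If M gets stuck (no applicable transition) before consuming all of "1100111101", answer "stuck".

(p, 1100111101, Z) ⊢ (q, 1100111101, XZ) ⊢ (q, 100111101, Z) ⊢ (r, 00111101, XZ) ⊢ (q, 0111101, XXZ) ⊢ (p, 111101, YXZ)
No transition for (p, 1, top Y); M blocks with input 111101 remaining.

stuck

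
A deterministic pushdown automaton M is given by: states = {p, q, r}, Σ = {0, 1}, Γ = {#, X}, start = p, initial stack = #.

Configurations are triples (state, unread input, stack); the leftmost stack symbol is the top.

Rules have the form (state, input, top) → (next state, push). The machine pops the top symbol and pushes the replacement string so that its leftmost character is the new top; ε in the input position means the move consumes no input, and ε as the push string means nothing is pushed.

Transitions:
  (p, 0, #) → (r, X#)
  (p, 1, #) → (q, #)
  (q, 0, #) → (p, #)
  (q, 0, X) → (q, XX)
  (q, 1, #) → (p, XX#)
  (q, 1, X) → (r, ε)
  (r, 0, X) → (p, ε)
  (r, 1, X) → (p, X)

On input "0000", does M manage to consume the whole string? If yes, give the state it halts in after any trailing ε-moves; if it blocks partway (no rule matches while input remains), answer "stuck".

p

(p, 0000, #)
  read 0, top #: go to r, push X# → (r, 000, X#)
  read 0, top X: go to p, push ε → (p, 00, #)
  read 0, top #: go to r, push X# → (r, 0, X#)
  read 0, top X: go to p, push ε → (p, ε, #)
All input consumed; M is in state p.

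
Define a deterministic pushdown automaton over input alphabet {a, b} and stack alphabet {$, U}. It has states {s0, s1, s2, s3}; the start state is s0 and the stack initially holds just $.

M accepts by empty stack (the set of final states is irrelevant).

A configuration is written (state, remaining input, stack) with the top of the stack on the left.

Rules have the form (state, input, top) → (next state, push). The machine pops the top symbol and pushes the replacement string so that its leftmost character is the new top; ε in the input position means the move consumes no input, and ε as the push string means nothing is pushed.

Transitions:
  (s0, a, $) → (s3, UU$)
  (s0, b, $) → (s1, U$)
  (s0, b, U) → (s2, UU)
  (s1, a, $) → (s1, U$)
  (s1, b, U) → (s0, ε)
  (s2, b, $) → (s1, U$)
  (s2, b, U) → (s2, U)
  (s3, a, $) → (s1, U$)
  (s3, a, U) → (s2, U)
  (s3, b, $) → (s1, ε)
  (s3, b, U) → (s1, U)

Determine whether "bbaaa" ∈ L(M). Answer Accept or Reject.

Reject

(s0, bbaaa, $)
  read b, top $: go to s1, push U$ → (s1, baaa, U$)
  read b, top U: go to s0, push ε → (s0, aaa, $)
  read a, top $: go to s3, push UU$ → (s3, aa, UU$)
  read a, top U: go to s2, push U → (s2, a, UU$)
No transition applies at (s2, a, UU$); input not fully consumed.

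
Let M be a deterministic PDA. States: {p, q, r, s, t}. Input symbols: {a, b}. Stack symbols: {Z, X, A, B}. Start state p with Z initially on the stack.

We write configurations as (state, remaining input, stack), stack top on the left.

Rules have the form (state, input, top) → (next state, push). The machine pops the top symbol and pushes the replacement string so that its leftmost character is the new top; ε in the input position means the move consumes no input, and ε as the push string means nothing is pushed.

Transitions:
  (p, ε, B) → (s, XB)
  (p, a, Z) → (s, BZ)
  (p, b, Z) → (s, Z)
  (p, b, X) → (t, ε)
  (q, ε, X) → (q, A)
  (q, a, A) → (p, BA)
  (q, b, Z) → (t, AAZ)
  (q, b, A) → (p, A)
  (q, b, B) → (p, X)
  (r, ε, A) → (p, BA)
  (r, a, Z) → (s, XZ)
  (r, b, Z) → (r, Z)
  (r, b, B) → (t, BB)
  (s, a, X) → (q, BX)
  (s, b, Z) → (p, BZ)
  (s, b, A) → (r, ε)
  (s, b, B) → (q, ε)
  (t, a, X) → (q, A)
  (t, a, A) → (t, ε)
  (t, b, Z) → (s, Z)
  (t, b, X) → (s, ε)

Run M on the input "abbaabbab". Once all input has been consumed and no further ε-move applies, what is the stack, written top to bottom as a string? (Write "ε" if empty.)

XXBZ

(p, abbaabbab, Z) ⊢ (s, bbaabbab, BZ) ⊢ (q, baabbab, Z) ⊢ (t, aabbab, AAZ) ⊢ (t, abbab, AZ) ⊢ (t, bbab, Z) ⊢ (s, bab, Z) ⊢ (p, ab, BZ) ⊢ (s, ab, XBZ) ⊢ (q, b, BXBZ) ⊢ (p, ε, XXBZ)
All input consumed in state p with stack XXBZ.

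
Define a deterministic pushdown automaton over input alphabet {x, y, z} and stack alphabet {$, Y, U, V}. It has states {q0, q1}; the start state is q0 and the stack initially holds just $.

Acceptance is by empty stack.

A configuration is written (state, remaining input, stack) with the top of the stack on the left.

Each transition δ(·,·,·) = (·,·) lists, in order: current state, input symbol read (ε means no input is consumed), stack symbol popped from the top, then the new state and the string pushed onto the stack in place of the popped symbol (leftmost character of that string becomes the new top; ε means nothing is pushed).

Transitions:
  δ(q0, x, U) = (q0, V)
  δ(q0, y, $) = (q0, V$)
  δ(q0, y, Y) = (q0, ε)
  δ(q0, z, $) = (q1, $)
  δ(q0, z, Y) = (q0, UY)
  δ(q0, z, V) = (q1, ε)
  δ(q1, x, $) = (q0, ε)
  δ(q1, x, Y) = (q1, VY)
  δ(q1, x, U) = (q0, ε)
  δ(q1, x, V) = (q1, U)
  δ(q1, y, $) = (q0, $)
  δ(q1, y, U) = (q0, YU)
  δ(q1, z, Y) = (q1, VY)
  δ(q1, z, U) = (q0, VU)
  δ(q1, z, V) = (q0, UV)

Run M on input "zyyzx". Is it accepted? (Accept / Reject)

Accept

(q0, zyyzx, $) ⊢ (q1, yyzx, $) ⊢ (q0, yzx, $) ⊢ (q0, zx, V$) ⊢ (q1, x, $) ⊢ (q0, ε, ε)
All input consumed and the stack is empty.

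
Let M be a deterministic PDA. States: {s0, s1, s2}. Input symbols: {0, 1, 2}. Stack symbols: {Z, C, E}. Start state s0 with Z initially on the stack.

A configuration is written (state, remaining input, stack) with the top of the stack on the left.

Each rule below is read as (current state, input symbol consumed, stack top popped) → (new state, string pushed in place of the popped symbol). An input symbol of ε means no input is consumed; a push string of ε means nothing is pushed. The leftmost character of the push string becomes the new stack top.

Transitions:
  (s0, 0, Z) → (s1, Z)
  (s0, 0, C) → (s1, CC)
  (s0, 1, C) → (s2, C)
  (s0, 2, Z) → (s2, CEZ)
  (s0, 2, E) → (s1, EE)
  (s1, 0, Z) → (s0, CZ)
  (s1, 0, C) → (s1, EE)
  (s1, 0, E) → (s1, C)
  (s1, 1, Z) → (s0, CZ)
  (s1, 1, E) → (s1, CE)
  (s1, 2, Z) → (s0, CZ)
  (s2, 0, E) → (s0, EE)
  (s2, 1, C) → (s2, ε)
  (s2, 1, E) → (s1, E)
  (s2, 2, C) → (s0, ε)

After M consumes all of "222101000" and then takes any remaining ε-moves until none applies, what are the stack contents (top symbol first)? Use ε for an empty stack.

(s0, 222101000, Z)
  read 2, top Z: go to s2, push CEZ → (s2, 22101000, CEZ)
  read 2, top C: go to s0, push ε → (s0, 2101000, EZ)
  read 2, top E: go to s1, push EE → (s1, 101000, EEZ)
  read 1, top E: go to s1, push CE → (s1, 01000, CEEZ)
  read 0, top C: go to s1, push EE → (s1, 1000, EEEEZ)
  read 1, top E: go to s1, push CE → (s1, 000, CEEEEZ)
  read 0, top C: go to s1, push EE → (s1, 00, EEEEEEZ)
  read 0, top E: go to s1, push C → (s1, 0, CEEEEEZ)
  read 0, top C: go to s1, push EE → (s1, ε, EEEEEEEZ)
All input consumed in state s1 with stack EEEEEEEZ.

EEEEEEEZ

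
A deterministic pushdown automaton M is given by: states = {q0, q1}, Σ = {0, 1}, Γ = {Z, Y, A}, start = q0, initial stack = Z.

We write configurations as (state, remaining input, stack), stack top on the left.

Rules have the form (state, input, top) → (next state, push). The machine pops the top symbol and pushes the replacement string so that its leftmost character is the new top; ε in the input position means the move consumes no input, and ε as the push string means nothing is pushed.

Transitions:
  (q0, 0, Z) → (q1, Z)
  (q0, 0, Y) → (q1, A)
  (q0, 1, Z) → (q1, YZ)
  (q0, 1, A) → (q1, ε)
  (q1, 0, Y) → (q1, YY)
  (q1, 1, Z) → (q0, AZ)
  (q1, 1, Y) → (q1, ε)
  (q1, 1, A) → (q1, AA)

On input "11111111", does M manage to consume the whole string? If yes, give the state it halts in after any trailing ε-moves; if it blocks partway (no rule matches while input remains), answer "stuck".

(q0, 11111111, Z)
  read 1, top Z: go to q1, push YZ → (q1, 1111111, YZ)
  read 1, top Y: go to q1, push ε → (q1, 111111, Z)
  read 1, top Z: go to q0, push AZ → (q0, 11111, AZ)
  read 1, top A: go to q1, push ε → (q1, 1111, Z)
  read 1, top Z: go to q0, push AZ → (q0, 111, AZ)
  read 1, top A: go to q1, push ε → (q1, 11, Z)
  read 1, top Z: go to q0, push AZ → (q0, 1, AZ)
  read 1, top A: go to q1, push ε → (q1, ε, Z)
All input consumed; M is in state q1.

q1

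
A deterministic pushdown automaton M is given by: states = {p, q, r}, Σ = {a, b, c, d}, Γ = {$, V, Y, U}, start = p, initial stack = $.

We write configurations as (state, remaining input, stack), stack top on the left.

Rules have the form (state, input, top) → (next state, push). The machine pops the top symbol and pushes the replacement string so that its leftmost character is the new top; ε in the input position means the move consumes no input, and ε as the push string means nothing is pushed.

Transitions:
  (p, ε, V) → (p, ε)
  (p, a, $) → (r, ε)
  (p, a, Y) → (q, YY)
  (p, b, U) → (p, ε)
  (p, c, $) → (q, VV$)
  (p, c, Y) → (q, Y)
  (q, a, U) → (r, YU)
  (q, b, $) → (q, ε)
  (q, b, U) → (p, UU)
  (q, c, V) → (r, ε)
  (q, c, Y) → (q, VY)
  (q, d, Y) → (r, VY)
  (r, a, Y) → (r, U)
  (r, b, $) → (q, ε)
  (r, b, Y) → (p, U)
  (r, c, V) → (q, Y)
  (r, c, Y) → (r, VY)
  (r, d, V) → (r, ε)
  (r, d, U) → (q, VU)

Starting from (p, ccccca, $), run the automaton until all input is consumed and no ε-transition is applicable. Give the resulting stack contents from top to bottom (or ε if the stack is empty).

U$

(p, ccccca, $)
  read c, top $: go to q, push VV$ → (q, cccca, VV$)
  read c, top V: go to r, push ε → (r, ccca, V$)
  read c, top V: go to q, push Y → (q, cca, Y$)
  read c, top Y: go to q, push VY → (q, ca, VY$)
  read c, top V: go to r, push ε → (r, a, Y$)
  read a, top Y: go to r, push U → (r, ε, U$)
All input consumed in state r with stack U$.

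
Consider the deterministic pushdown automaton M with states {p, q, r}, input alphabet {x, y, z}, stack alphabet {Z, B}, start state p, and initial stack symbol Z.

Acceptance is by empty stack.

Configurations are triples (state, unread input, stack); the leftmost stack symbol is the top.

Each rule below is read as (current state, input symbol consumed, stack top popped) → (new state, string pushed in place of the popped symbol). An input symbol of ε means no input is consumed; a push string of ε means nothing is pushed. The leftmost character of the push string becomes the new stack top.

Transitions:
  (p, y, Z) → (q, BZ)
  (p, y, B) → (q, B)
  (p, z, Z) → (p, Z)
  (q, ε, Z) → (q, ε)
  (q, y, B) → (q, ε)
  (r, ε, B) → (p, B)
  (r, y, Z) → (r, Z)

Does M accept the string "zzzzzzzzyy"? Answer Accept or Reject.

Accept

(p, zzzzzzzzyy, Z) ⊢ (p, zzzzzzzyy, Z) ⊢ (p, zzzzzzyy, Z) ⊢ (p, zzzzzyy, Z) ⊢ (p, zzzzyy, Z) ⊢ (p, zzzyy, Z) ⊢ (p, zzyy, Z) ⊢ (p, zyy, Z) ⊢ (p, yy, Z) ⊢ (q, y, BZ) ⊢ (q, ε, Z) ⊢ (q, ε, ε)
All input consumed and the stack is empty.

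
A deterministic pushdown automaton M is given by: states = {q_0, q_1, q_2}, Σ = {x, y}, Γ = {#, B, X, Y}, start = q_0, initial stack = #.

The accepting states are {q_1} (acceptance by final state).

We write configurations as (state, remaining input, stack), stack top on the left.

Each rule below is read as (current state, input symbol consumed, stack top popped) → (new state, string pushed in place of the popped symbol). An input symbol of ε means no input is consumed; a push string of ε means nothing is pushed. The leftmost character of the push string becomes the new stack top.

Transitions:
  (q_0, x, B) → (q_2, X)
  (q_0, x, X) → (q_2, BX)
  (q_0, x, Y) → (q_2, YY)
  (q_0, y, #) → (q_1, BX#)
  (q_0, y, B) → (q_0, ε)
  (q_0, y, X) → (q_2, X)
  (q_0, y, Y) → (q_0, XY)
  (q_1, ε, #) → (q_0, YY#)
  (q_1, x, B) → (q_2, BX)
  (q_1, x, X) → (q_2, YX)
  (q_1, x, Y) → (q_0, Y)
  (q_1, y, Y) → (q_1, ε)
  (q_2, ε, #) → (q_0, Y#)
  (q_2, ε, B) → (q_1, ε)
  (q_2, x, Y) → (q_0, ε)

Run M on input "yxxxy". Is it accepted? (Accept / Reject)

Reject

(q_0, yxxxy, #) ⊢ (q_1, xxxy, BX#) ⊢ (q_2, xxy, BXX#) ⊢ (q_1, xxy, XX#) ⊢ (q_2, xy, YXX#) ⊢ (q_0, y, XX#) ⊢ (q_2, ε, XX#)
All input consumed; state q_2 ∉ F and no further ε-move applies.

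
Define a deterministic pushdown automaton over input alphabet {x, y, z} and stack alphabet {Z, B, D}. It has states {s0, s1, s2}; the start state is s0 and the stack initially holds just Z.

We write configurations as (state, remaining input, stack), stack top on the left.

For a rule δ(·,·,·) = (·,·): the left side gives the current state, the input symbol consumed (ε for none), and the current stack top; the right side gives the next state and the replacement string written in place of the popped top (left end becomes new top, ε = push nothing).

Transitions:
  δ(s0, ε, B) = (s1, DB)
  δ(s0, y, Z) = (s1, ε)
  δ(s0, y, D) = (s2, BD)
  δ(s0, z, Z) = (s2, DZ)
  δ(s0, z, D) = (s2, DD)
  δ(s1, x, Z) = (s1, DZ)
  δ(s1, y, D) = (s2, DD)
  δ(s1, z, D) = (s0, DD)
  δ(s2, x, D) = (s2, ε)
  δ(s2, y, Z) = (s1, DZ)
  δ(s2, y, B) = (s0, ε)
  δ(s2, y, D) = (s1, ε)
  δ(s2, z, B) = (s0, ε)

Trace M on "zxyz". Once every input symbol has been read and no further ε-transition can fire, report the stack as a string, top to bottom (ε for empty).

(s0, zxyz, Z)
  read z, top Z: go to s2, push DZ → (s2, xyz, DZ)
  read x, top D: go to s2, push ε → (s2, yz, Z)
  read y, top Z: go to s1, push DZ → (s1, z, DZ)
  read z, top D: go to s0, push DD → (s0, ε, DDZ)
All input consumed in state s0 with stack DDZ.

DDZ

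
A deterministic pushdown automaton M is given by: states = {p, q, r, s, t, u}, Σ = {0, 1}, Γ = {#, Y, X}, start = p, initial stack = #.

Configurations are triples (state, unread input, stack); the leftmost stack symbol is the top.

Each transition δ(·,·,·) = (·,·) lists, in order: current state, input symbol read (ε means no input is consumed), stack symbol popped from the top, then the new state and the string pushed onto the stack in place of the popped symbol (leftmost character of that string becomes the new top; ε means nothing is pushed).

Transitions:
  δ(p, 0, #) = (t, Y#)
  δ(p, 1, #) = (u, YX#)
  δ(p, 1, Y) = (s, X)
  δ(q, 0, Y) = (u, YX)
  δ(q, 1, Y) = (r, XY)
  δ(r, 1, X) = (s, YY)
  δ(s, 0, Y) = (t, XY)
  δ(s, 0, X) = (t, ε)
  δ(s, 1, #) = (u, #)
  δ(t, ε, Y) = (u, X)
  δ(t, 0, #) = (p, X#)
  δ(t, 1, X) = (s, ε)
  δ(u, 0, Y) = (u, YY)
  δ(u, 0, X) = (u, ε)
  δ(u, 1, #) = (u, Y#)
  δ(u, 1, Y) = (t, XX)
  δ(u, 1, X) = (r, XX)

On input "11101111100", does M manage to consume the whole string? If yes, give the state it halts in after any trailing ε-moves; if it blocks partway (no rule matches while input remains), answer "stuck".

(p, 11101111100, #)
  read 1, top #: go to u, push YX# → (u, 1101111100, YX#)
  read 1, top Y: go to t, push XX → (t, 101111100, XXX#)
  read 1, top X: go to s, push ε → (s, 01111100, XX#)
  read 0, top X: go to t, push ε → (t, 1111100, X#)
  read 1, top X: go to s, push ε → (s, 111100, #)
  read 1, top #: go to u, push # → (u, 11100, #)
  read 1, top #: go to u, push Y# → (u, 1100, Y#)
  read 1, top Y: go to t, push XX → (t, 100, XX#)
  read 1, top X: go to s, push ε → (s, 00, X#)
  read 0, top X: go to t, push ε → (t, 0, #)
  read 0, top #: go to p, push X# → (p, ε, X#)
All input consumed; M is in state p.

p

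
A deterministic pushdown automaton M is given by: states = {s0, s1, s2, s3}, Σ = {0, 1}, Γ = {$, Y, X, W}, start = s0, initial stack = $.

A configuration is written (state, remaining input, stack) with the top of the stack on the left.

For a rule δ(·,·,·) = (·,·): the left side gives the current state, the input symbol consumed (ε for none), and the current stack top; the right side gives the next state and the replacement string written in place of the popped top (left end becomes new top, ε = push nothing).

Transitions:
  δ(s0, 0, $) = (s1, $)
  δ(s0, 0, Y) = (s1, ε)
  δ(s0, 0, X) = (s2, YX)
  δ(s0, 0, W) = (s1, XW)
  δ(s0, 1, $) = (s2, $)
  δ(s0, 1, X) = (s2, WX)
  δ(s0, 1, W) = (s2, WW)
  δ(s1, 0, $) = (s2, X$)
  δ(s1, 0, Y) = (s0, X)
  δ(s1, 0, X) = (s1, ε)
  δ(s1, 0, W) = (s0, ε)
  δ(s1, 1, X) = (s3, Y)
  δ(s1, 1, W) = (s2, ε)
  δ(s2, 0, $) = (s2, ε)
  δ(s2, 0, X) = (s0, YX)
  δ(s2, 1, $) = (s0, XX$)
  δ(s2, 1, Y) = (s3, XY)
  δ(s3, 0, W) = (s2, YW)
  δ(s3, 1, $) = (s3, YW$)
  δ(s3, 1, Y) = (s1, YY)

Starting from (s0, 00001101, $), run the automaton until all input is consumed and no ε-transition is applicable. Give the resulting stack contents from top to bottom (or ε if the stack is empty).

(s0, 00001101, $) ⊢ (s1, 0001101, $) ⊢ (s2, 001101, X$) ⊢ (s0, 01101, YX$) ⊢ (s1, 1101, X$) ⊢ (s3, 101, Y$) ⊢ (s1, 01, YY$) ⊢ (s0, 1, XY$) ⊢ (s2, ε, WXY$)
All input consumed in state s2 with stack WXY$.

WXY$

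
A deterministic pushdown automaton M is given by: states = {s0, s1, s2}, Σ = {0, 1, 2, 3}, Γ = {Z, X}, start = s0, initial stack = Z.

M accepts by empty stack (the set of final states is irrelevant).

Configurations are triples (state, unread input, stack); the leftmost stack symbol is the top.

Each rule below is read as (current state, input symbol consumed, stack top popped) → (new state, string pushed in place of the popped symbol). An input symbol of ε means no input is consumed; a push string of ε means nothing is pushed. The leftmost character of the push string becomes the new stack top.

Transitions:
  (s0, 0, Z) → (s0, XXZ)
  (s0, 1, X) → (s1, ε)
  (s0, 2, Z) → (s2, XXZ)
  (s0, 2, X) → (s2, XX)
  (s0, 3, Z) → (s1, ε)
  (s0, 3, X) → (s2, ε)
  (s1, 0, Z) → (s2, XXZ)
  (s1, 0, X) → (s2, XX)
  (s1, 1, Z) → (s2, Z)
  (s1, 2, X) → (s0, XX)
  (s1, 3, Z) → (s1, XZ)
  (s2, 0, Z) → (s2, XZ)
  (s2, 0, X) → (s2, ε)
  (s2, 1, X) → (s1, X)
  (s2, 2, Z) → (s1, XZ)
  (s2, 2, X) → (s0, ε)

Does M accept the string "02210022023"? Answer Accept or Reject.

(s0, 02210022023, Z)
  read 0, top Z: go to s0, push XXZ → (s0, 2210022023, XXZ)
  read 2, top X: go to s2, push XX → (s2, 210022023, XXXZ)
  read 2, top X: go to s0, push ε → (s0, 10022023, XXZ)
  read 1, top X: go to s1, push ε → (s1, 0022023, XZ)
  read 0, top X: go to s2, push XX → (s2, 022023, XXZ)
  read 0, top X: go to s2, push ε → (s2, 22023, XZ)
  read 2, top X: go to s0, push ε → (s0, 2023, Z)
  read 2, top Z: go to s2, push XXZ → (s2, 023, XXZ)
  read 0, top X: go to s2, push ε → (s2, 23, XZ)
  read 2, top X: go to s0, push ε → (s0, 3, Z)
  read 3, top Z: go to s1, push ε → (s1, ε, ε)
All input consumed and the stack is empty.

Accept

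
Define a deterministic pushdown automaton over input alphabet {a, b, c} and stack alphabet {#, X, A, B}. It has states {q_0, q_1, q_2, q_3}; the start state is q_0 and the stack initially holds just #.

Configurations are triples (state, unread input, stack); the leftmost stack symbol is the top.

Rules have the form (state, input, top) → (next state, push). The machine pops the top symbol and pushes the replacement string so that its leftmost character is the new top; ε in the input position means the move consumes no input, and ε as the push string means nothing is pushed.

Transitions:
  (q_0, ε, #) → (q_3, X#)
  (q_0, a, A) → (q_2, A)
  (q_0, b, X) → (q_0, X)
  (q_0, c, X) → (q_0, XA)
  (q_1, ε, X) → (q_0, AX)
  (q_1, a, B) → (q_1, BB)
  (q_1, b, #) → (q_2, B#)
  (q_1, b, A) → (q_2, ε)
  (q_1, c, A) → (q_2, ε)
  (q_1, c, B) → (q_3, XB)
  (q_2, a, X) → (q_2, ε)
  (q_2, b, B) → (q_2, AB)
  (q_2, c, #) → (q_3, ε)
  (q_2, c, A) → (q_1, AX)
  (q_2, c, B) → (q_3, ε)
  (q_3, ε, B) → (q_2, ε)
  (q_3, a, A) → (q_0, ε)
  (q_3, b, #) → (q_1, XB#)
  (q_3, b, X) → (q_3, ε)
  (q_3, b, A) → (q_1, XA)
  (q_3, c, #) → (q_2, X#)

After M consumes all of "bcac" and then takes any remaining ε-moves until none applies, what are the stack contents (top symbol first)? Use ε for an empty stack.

(q_0, bcac, #)
  ε-move, top #: go to q_3, push X# → (q_3, bcac, X#)
  read b, top X: go to q_3, push ε → (q_3, cac, #)
  read c, top #: go to q_2, push X# → (q_2, ac, X#)
  read a, top X: go to q_2, push ε → (q_2, c, #)
  read c, top #: go to q_3, push ε → (q_3, ε, ε)
All input consumed in state q_3 with stack ε.

ε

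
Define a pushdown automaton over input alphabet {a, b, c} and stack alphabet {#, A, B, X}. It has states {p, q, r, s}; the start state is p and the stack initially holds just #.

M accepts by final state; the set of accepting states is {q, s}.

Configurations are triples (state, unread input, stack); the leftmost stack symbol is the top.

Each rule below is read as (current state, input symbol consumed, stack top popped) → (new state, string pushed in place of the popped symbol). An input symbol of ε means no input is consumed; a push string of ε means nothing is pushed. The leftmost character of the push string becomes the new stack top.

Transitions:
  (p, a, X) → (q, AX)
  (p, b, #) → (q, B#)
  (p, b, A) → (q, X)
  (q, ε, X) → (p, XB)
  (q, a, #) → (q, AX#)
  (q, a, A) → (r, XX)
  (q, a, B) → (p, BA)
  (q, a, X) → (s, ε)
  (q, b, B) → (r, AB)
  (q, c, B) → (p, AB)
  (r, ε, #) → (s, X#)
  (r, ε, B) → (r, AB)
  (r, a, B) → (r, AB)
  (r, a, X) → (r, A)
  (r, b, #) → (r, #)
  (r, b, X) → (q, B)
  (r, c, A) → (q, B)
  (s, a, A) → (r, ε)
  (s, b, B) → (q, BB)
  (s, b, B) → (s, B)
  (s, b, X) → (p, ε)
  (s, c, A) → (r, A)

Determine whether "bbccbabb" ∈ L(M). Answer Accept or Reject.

One accepting computation: (p, bbccbabb, #) ⊢ (q, bccbabb, B#) ⊢ (r, ccbabb, AB#) ⊢ (q, cbabb, BB#) ⊢ (p, babb, ABB#) ⊢ (q, abb, XBB#) ⊢ (s, bb, BB#) ⊢ (s, b, BB#) ⊢ (q, ε, BBB#)
All input consumed and state q ∈ F.

Accept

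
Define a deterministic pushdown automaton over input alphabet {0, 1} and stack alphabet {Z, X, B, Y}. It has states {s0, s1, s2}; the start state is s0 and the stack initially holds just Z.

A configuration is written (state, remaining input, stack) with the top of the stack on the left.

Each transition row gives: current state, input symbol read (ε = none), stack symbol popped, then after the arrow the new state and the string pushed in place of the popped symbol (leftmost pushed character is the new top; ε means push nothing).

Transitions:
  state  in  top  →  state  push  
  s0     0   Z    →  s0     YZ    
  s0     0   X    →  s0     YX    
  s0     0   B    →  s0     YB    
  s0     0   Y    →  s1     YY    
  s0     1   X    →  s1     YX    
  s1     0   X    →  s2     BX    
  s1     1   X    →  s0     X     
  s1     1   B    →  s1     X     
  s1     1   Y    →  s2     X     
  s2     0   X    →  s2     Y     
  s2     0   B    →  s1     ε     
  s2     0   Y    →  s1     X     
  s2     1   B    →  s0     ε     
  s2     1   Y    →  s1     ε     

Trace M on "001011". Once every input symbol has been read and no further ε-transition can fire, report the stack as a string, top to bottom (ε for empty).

(s0, 001011, Z) ⊢ (s0, 01011, YZ) ⊢ (s1, 1011, YYZ) ⊢ (s2, 011, XYZ) ⊢ (s2, 11, YYZ) ⊢ (s1, 1, YZ) ⊢ (s2, ε, XZ)
All input consumed in state s2 with stack XZ.

XZ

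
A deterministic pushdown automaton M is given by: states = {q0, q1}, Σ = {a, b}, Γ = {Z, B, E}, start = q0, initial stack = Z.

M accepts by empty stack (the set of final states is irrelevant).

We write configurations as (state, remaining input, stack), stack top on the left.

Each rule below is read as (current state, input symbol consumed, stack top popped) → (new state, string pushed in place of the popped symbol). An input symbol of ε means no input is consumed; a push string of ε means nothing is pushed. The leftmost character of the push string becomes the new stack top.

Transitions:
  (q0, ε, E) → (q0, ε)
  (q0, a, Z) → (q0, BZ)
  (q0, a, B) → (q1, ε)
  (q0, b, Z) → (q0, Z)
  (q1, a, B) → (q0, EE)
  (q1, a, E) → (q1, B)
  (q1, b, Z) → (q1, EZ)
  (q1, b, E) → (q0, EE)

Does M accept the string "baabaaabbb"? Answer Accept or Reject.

(q0, baabaaabbb, Z) ⊢ (q0, aabaaabbb, Z) ⊢ (q0, abaaabbb, BZ) ⊢ (q1, baaabbb, Z) ⊢ (q1, aaabbb, EZ) ⊢ (q1, aabbb, BZ) ⊢ (q0, abbb, EEZ) ⊢ (q0, abbb, EZ) ⊢ (q0, abbb, Z) ⊢ (q0, bbb, BZ)
No transition applies at (q0, bbb, BZ); input not fully consumed.

Reject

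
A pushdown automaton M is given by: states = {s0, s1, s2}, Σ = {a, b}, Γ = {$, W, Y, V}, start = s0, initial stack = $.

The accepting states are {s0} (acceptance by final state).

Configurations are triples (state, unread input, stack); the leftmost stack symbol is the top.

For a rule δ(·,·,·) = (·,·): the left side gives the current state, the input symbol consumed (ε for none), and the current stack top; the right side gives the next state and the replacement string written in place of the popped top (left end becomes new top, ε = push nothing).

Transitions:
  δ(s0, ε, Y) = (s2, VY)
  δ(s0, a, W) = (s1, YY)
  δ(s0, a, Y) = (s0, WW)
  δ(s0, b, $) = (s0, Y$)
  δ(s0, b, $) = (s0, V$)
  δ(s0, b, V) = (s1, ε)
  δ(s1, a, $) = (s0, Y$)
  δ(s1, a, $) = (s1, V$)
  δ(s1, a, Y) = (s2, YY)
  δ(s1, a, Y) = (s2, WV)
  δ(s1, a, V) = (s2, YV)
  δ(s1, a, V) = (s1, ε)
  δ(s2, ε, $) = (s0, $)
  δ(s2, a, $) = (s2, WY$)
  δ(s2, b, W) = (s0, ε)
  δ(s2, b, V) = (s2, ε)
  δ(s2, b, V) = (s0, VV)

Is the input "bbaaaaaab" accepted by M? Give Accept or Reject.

Accept

One accepting computation: (s0, bbaaaaaab, $) ⊢ (s0, baaaaaab, V$) ⊢ (s1, aaaaaab, $) ⊢ (s1, aaaaab, V$) ⊢ (s1, aaaab, $) ⊢ (s0, aaab, Y$) ⊢ (s0, aab, WW$) ⊢ (s1, ab, YYW$) ⊢ (s2, b, WVYW$) ⊢ (s0, ε, VYW$)
All input consumed and state s0 ∈ F.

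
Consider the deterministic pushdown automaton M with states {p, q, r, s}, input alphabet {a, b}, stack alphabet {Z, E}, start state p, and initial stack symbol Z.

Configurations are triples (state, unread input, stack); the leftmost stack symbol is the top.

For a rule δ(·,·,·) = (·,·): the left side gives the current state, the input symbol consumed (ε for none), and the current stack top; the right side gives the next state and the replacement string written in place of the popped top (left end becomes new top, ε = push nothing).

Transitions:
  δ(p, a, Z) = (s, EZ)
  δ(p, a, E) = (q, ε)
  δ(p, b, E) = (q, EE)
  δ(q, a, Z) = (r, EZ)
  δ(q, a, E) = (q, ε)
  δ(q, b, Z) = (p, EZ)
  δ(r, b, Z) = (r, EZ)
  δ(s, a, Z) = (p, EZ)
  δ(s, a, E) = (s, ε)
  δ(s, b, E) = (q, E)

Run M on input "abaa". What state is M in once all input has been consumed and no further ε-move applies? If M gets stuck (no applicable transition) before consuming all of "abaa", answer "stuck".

r

(p, abaa, Z) ⊢ (s, baa, EZ) ⊢ (q, aa, EZ) ⊢ (q, a, Z) ⊢ (r, ε, EZ)
All input consumed; M is in state r.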